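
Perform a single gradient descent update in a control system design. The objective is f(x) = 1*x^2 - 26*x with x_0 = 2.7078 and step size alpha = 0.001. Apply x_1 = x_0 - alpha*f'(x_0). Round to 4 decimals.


We compute the gradient at x_0 and apply the update.
f'(x) = 2*x - 26
f'(2.7078) = 2*2.7078 - 26 = -20.5844
x_1 = 2.7078 - 0.001*-20.5844 = 2.7284


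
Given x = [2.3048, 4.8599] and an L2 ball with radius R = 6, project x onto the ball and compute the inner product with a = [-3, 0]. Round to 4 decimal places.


Step 1: Compute ||x|| (intermediates to 6 decimals).
||x|| = sqrt(2.3048^2 + 4.8599^2) = 5.37873
Step 2: Project.
Since ||x|| <= R, proj = x (no scaling needed).
proj(x) = [2.3048, 4.8599]
Step 3: Dot product.
a^T * proj(x) = -3*2.3048 + 0*4.8599 = -6.9144


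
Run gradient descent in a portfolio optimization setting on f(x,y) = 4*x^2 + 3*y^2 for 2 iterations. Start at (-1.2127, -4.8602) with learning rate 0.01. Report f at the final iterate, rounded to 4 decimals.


Gradient descent on f(x,y) = 4*x^2 + 3*y^2.
Starting point: (-1.2127, -4.8602), alpha = 0.01
Step 1: grad_x = 2*4*-1.2127 = -9.7016, grad_y = 2*3*-4.8602 = -29.1612
  x_1 = -1.2127 - 0.01*-9.7016 = -1.1157
  y_1 = -4.8602 - 0.01*-29.1612 = -4.5686
Step 2: grad_x = 2*4*-1.1157 = -8.9255, grad_y = 2*3*-4.5686 = -27.4115
  x_2 = -1.1157 - 0.01*-8.9255 = -1.0264
  y_2 = -4.5686 - 0.01*-27.4115 = -4.2945
f(-1.0264, -4.2945) = 4*(-1.0264)^2 + 3*(-4.2945)^2 = 59.5417


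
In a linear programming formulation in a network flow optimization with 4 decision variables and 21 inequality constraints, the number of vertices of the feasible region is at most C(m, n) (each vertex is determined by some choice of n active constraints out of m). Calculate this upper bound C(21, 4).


Each vertex corresponds to some choice of n active constraints out of m, so the number of vertices is at most C(m, n) = m! / (n!(m-n)!).
m = 21, n = 4
Numerator: 21 * 20 * 19 * 18
Denominator: 4! = 24
C(21, 4) = 5985


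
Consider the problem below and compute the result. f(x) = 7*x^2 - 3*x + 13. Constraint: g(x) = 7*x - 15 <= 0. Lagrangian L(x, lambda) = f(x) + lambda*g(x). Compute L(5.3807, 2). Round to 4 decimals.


Step 1: Evaluate f(x).
f(5.3807) = 7*5.3807^2 - 3*5.3807 + 13 = 199.5214
Step 2: Evaluate g(x).
g(5.3807) = 7*5.3807 - 15 = 22.6649
Step 3: Compute Lagrangian.
L = 199.5214 + 2*22.6649 = 244.8512


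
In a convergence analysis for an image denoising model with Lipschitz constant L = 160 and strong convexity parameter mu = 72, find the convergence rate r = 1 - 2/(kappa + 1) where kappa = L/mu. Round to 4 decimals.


Step 1: Compute the condition number.
kappa = L/mu = 160/72 = 2.2222
Step 2: Compute the convergence rate.
r = 1 - 2/(kappa + 1) = 1 - 2*mu/(L + mu) = (L - mu)/(L + mu) = 88/232 = 0.3793


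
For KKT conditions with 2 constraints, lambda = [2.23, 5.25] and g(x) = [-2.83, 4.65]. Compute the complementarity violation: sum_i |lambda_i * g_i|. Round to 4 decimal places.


KKT complementary slackness check:
lambda_1 * g_1 = 2.23 * -2.83 = -6.3109
lambda_2 * g_2 = 5.25 * 4.65 = 24.4125
Total violation = 6.3109 + 24.4125 = 30.7234


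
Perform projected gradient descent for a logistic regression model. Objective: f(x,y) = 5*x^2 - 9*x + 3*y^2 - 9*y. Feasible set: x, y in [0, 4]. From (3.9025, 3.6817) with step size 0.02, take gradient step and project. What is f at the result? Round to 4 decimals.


Step 1: Compute gradient at (3.9025, 3.6817).
grad_x = 2*5*3.9025 - 9 = 30.025
grad_y = 2*3*3.6817 - 9 = 13.0902
Step 2: Gradient step.
x_raw = 3.9025 - 0.02*30.025 = 3.302
y_raw = 3.6817 - 0.02*13.0902 = 3.4199
Step 3: Project onto [0, 4].
x_proj = clip(3.302) = 3.302
y_proj = clip(3.4199) = 3.4199
Step 4: Evaluate f.
f(3.302, 3.4199) = 29.106


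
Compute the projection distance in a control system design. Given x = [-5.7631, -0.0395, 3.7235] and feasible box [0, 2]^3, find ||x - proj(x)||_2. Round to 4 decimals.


Project each component onto [0, 2].
clip(-5.7631) = 0.0, clip(-0.0395) = 0.0, clip(3.7235) = 2.0
Projection = [0.0, 0.0, 2.0]
Squared diffs: [33.2133, 0.0016, 2.9705]
Distance = sqrt(36.1854) = 6.0154


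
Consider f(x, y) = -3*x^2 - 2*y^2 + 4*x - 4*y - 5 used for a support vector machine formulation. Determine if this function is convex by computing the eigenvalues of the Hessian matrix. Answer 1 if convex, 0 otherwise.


The Hessian of f(x,y) = -3*x^2 - 2*y^2 + 4*x - 4*y - 5 is:
H = [[-6, 0], [0, -4]]
Trace = -6 - 4 = -10
Determinant = -6*-4 - (0)^2 = 24
Discriminant = (-10)^2 - 4*24 = 4.0
Eigenvalues: lambda_1 = -6.0, lambda_2 = -4.0
The function is not convex.

0


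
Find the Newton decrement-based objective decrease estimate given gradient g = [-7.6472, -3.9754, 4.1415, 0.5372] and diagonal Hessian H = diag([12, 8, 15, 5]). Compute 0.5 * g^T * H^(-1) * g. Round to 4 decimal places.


Step 1: H is diagonal, so H^(-1) * g = [-0.6373, -0.4969, 0.2761, 0.1074].
Step 2: g^T H^(-1) g = sum_i g_i^2 / H_ii
  = (-7.6472)^2/12 + (-3.9754)^2/8 + (4.1415)^2/15 + (0.5372)^2/5
  = 4.8733 + 1.9755 + 1.1435 + 0.0577 = 8.05
Step 3: Objective decrease = 0.5 * g^T H^(-1) g = 4.025


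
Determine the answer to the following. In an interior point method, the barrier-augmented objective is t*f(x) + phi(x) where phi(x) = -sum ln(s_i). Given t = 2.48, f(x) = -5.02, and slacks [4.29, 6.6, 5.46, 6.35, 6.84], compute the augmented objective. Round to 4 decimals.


Step 1: Compute log-barrier.
ln values: [1.4563, 1.8871, 1.6974, 1.8485, 1.9228]
phi = -(1.4563 + 1.8871 + 1.6974 + 1.8485 + 1.9228) = -8.812
Step 2: Compute augmented objective.
t*f(x) = 2.48*-5.02 = -12.4496
Total = -12.4496 - 8.812 = -21.2616


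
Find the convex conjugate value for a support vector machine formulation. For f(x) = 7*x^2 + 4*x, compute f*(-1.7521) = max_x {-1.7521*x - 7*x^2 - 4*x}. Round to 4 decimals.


f*(y) = sup_x {y*x - a*x^2 - b*x} = sup_x {(y-b)*x - a*x^2}
FOC: (y - b) - 2a*x = 0 => x* = (y - b)/(2a)
x* = (-1.7521 - 4)/(2*7) = -0.4109
f*(-1.7521) = (y-b)^2/(4a) = (-1.7521 - 4)^2/(4*7)
= 33.0867/28 = 1.1817


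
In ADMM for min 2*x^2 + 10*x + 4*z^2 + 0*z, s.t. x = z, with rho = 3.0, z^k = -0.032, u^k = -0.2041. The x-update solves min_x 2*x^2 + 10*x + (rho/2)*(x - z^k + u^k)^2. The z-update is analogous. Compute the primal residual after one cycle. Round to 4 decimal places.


ADMM iteration with rho = 3.0, z^k = -0.032, u^k = -0.2041
Step 1: x-update.
Minimize 2*x^2 + 10*x + (3.0/2)*(x + 0.032 - 0.2041)^2
FOC: (2*2 + 3.0)*x = -10 + 3.0*(-0.032 + 0.2041)
x^{k+1} = -1.3548
Step 2: z-update.
Minimize 4*z^2 + 0*z + (3.0/2)*(-1.3548 - z - 0.2041)^2
FOC: (2*4 + 3.0)*z = 0 + 3.0*(-1.3548 - 0.2041)
z^{k+1} = -0.4252
Step 3: u-update.
u^{k+1} = -0.2041 - 1.3548 + 0.4252 = -1.1338
Step 4: Primal residual = |-1.3548 + 0.4252| = 0.9297


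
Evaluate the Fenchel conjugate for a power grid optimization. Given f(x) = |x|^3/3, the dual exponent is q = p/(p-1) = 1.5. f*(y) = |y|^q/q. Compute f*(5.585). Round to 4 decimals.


The conjugate exponent q satisfies 1/p + 1/q = 1.
p = 3, so q = 3/(3 - 1) = 1.5
|y|^q = 5.585^1.5 = 13.1988
f*(5.585) = 13.1988 / 1.5 = 8.7992


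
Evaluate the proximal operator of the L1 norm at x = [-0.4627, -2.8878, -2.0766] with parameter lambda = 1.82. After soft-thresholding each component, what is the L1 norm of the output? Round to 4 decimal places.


Soft-thresholding with lambda = 1.82:
prox(-0.4627) = sign(-0.4627)*max(|-0.4627| - 1.82, 0) = 0.0
prox(-2.8878) = sign(-2.8878)*max(|-2.8878| - 1.82, 0) = -1.0678
prox(-2.0766) = sign(-2.0766)*max(|-2.0766| - 1.82, 0) = -0.2566
prox(x) = [0.0, -1.0678, -0.2566]
||prox(x)||_1 = 0.0 + 1.0678 + 0.2566 = 1.3244


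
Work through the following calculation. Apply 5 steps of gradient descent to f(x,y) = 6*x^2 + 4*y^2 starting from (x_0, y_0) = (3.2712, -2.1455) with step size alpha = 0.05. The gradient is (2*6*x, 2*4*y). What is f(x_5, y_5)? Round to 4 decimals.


Gradient descent on f(x,y) = 6*x^2 + 4*y^2.
Starting point: (3.2712, -2.1455), alpha = 0.05
Step 1: grad_x = 2*6*3.2712 = 39.2544, grad_y = 2*4*-2.1455 = -17.164
  x_1 = 3.2712 - 0.05*39.2544 = 1.3085
  y_1 = -2.1455 - 0.05*-17.164 = -1.2873
Step 2: grad_x = 2*6*1.3085 = 15.7018, grad_y = 2*4*-1.2873 = -10.2984
  x_2 = 1.3085 - 0.05*15.7018 = 0.5234
  y_2 = -1.2873 - 0.05*-10.2984 = -0.7724
Step 3: grad_x = 2*6*0.5234 = 6.2807, grad_y = 2*4*-0.7724 = -6.179
  x_3 = 0.5234 - 0.05*6.2807 = 0.2094
  y_3 = -0.7724 - 0.05*-6.179 = -0.4634
Step 4: grad_x = 2*6*0.2094 = 2.5123, grad_y = 2*4*-0.4634 = -3.7074
  x_4 = 0.2094 - 0.05*2.5123 = 0.0837
  y_4 = -0.4634 - 0.05*-3.7074 = -0.2781
Step 5: grad_x = 2*6*0.0837 = 1.0049, grad_y = 2*4*-0.2781 = -2.2245
  x_5 = 0.0837 - 0.05*1.0049 = 0.0335
  y_5 = -0.2781 - 0.05*-2.2245 = -0.1668
f(0.0335, -0.1668) = 6*0.0335^2 + 4*(-0.1668)^2 = 0.1181


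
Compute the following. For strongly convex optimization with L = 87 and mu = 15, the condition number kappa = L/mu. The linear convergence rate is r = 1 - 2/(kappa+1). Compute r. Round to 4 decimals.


Step 1: Compute the condition number.
kappa = L/mu = 87/15 = 5.8
Step 2: Compute the convergence rate.
r = 1 - 2/(kappa + 1) = 1 - 2*mu/(L + mu) = (L - mu)/(L + mu) = 72/102 = 0.7059


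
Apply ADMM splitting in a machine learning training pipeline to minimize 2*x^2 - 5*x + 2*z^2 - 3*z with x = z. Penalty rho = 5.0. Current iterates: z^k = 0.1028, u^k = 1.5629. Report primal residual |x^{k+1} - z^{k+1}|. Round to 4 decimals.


ADMM iteration with rho = 5.0, z^k = 0.1028, u^k = 1.5629
Step 1: x-update.
Minimize 2*x^2 - 5*x + (5.0/2)*(x - 0.1028 + 1.5629)^2
FOC: (2*2 + 5.0)*x = 5 + 5.0*(0.1028 - 1.5629)
x^{k+1} = -0.2556
Step 2: z-update.
Minimize 2*z^2 - 3*z + (5.0/2)*(-0.2556 - z + 1.5629)^2
FOC: (2*2 + 5.0)*z = 3 + 5.0*(-0.2556 + 1.5629)
z^{k+1} = 1.0596
Step 3: u-update.
u^{k+1} = 1.5629 - 0.2556 - 1.0596 = 0.2477
Step 4: Primal residual = |-0.2556 - 1.0596| = 1.3152


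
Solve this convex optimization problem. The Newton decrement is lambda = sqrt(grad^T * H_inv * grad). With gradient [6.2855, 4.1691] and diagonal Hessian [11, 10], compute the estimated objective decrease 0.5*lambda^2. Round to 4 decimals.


Step 1: H is diagonal, so H^(-1) * g = [0.5714, 0.4169].
Step 2: g^T H^(-1) g = sum_i g_i^2 / H_ii
  = (6.2855)^2/11 + (4.1691)^2/10
  = 3.5916 + 1.7381 = 5.3297
Step 3: Objective decrease = 0.5 * g^T H^(-1) g = 2.6649


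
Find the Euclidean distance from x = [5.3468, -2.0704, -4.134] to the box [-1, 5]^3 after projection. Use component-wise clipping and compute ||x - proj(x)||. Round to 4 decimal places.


Project each component onto [-1, 5].
clip(5.3468) = 5.0, clip(-2.0704) = -1.0, clip(-4.134) = -1.0
Projection = [5.0, -1.0, -1.0]
Squared diffs: [0.1203, 1.1458, 9.822]
Distance = sqrt(11.0881) = 3.3299


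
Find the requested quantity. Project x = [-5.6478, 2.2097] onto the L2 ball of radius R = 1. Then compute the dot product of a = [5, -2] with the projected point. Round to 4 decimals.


Step 1: Compute ||x|| (intermediates to 6 decimals).
||x|| = sqrt((-5.6478)^2 + 2.2097^2) = 6.064686
Step 2: Project.
Since ||x|| > R, scale = R/||x|| = 1/6.064686 = 0.164889, proj(x) = scale * x
proj(x) = [-0.93126, 0.364355]
Step 3: Dot product.
a^T * proj(x) = 5*(-0.93126) - 2*0.364355 = -5.385


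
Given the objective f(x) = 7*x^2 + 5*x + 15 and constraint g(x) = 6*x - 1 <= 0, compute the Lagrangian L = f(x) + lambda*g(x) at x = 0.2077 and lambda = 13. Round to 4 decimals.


Step 1: Evaluate f(x).
f(0.2077) = 7*0.2077^2 + 5*0.2077 + 15 = 16.3405
Step 2: Evaluate g(x).
g(0.2077) = 6*0.2077 - 1 = 0.2462
Step 3: Compute Lagrangian.
L = 16.3405 + 13*0.2462 = 19.5411


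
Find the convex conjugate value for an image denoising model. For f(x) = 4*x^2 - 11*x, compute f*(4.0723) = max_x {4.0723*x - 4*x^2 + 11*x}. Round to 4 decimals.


f*(y) = sup_x {y*x - a*x^2 - b*x} = sup_x {(y-b)*x - a*x^2}
FOC: (y - b) - 2a*x = 0 => x* = (y - b)/(2a)
x* = (4.0723 + 11)/(2*4) = 1.884
f*(4.0723) = (y-b)^2/(4a) = (4.0723 + 11)^2/(4*4)
= 227.1742/16 = 14.1984


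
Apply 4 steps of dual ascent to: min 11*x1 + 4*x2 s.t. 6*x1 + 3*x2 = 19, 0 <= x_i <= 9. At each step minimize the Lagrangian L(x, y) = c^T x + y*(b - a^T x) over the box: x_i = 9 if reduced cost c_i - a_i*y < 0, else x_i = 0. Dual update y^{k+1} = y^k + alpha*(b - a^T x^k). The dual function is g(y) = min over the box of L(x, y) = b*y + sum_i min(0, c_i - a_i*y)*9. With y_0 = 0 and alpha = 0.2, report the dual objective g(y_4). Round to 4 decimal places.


Dual ascent for LP: min 11*x1 + 4*x2, 6*x1 + 3*x2 = 19, 0 <= x_i <= 9
Step 1: y^k = 0.0, reduced costs: (11.0, 4.0)
  x^k = (0.0, 0.0), subgradient = b - a^T x = 19.0
  y^{k+1} = 0.0 + 0.2*19.0 = 3.8
Step 2: y^k = 3.8, reduced costs: (-11.8, -7.4)
  x^k = (9.0, 9.0), subgradient = b - a^T x = -62.0
  y^{k+1} = 3.8 + 0.2*-62.0 = -8.6
Step 3: y^k = -8.6, reduced costs: (62.6, 29.8)
  x^k = (0.0, 0.0), subgradient = b - a^T x = 19.0
  y^{k+1} = -8.6 + 0.2*19.0 = -4.8
Step 4: y^k = -4.8, reduced costs: (39.8, 18.4)
  x^k = (0.0, 0.0), subgradient = b - a^T x = 19.0
  y^{k+1} = -4.8 + 0.2*19.0 = -1.0
Dual objective at y_4 = -1.0: reduced costs (17.0, 7.0), box minimizer x = (0.0, 0.0)
g(y_4) = b*y + (c1 - a1*y)*x1 + (c2 - a2*y)*x2 = 19*(-1.0) + 17.0*0.0 + 7.0*0.0 = -19.0 + 0.0 + 0.0 = -19.0


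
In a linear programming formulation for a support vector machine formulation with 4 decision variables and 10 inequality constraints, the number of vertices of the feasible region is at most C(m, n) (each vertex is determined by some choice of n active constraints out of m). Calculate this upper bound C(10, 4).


Each vertex corresponds to some choice of n active constraints out of m, so the number of vertices is at most C(m, n) = m! / (n!(m-n)!).
m = 10, n = 4
Numerator: 10 * 9 * 8 * 7
Denominator: 4! = 24
C(10, 4) = 210


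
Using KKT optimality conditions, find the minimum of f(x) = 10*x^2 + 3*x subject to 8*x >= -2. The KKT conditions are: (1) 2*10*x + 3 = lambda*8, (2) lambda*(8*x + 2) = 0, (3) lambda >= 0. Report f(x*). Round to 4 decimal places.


Step 1: Try lambda = 0 (constraint inactive).
Stationarity: 2*10*x + 3 = 0
x* = -3/(2*10) = -0.15
Check constraint: 8*-0.15 = -1.2 >= -2 -- satisfied.
Step 2: Compute optimal value.
f(x*) = 10*(-0.15)^2 + 3*(-0.15) = -0.225


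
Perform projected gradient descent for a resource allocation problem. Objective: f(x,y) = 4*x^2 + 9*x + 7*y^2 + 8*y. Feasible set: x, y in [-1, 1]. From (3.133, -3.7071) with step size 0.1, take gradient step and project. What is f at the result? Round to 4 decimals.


Step 1: Compute gradient at (3.133, -3.7071).
grad_x = 2*4*3.133 + 9 = 34.064
grad_y = 2*7*-3.7071 + 8 = -43.8994
Step 2: Gradient step.
x_raw = 3.133 - 0.1*34.064 = -0.2734
y_raw = -3.7071 - 0.1*-43.8994 = 0.6828
Step 3: Project onto [-1, 1].
x_proj = clip(-0.2734) = -0.2734
y_proj = clip(0.6828) = 0.6828
Step 4: Evaluate f.
f(-0.2734, 0.6828) = 6.565


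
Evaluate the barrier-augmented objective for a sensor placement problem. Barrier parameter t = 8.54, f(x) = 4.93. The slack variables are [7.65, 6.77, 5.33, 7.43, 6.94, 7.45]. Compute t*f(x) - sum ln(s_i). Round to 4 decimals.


Step 1: Compute log-barrier.
ln values: [2.0347, 1.9125, 1.6734, 2.0055, 1.9373, 2.0082]
phi = -(2.0347 + 1.9125 + 1.6734 + 2.0055 + 1.9373 + 2.0082) = -11.5716
Step 2: Compute augmented objective.
t*f(x) = 8.54*4.93 = 42.1022
Total = 42.1022 - 11.5716 = 30.5306


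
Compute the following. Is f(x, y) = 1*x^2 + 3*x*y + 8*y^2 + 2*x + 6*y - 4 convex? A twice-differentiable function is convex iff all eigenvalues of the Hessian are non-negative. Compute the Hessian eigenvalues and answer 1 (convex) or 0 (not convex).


The Hessian of f(x,y) = 1*x^2 + 3*x*y + 8*y^2 + 2*x + 6*y - 4 is:
H = [[2, 3], [3, 16]]
Trace = 2 + 16 = 18
Determinant = 2*16 - (3)^2 = 23
Discriminant = (18)^2 - 4*23 = 232.0
Eigenvalues: lambda_1 = 1.3842, lambda_2 = 16.6158
The function is convex.

1


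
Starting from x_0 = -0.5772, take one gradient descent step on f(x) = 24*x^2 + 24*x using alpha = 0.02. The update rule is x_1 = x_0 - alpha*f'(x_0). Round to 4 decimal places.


We compute the gradient at x_0 and apply the update.
f'(x) = 48*x + 24
f'(-0.5772) = 48*-0.5772 + 24 = -3.7056
x_1 = -0.5772 - 0.02*-3.7056 = -0.5031


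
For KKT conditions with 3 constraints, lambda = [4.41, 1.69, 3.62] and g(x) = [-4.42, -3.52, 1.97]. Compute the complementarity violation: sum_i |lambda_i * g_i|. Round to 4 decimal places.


KKT complementary slackness check:
lambda_1 * g_1 = 4.41 * -4.42 = -19.4922
lambda_2 * g_2 = 1.69 * -3.52 = -5.9488
lambda_3 * g_3 = 3.62 * 1.97 = 7.1314
Total violation = 19.4922 + 5.9488 + 7.1314 = 32.5724


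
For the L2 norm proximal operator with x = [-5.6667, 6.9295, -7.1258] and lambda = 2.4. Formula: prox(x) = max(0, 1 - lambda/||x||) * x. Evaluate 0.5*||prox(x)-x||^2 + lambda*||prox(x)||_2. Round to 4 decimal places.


Step 1: Compute ||x||.
||x|| = 11.4414
Step 2: Compute scaling factor.
scale = max(0, 1 - 2.4/11.4414) = 0.7902
Step 3: prox(x) = [-4.478, 5.4759, -5.6311]
||prox(x)|| = 9.0414
Step 4: Proximal objective.
0.5*||prox-x||^2 = 2.88
lambda*||prox|| = 21.6994
Total = 24.5794


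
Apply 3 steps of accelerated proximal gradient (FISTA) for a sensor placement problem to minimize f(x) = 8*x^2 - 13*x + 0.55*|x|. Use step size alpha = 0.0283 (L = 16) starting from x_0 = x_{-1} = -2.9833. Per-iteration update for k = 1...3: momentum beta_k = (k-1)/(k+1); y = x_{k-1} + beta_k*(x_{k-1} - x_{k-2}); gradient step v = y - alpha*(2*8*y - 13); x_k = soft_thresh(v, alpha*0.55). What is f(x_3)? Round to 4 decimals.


FISTA on f(x) = 8*x^2 - 13*x + 0.55*|x|
L = 16, alpha = 0.0283
Iteration 1: beta = 0.0, y = -2.9833 + 0.0*(-2.9833 + 2.9833) = -2.9833
  grad(y) = -60.7328, v = y - alpha*grad = -1.2646
  prox(v) = soft_thresh(-1.2646, 0.0156) = -1.249
Iteration 2: beta = 0.3333, y = -1.249 + 0.3333*(-1.249 + 2.9833) = -0.6709
  grad(y) = -23.7343, v = y - alpha*grad = 0.0008
  prox(v) = soft_thresh(0.0008, 0.0156) = 0.0
Iteration 3: beta = 0.5, y = 0.0 + 0.5*(0.0 + 1.249) = 0.6245
  grad(y) = -3.008, v = y - alpha*grad = 0.7096
  prox(v) = soft_thresh(0.7096, 0.0156) = 0.6941
f(x_3) = 8*0.6941^2 - 13*0.6941 + 0.55*|0.6941| = -4.7873


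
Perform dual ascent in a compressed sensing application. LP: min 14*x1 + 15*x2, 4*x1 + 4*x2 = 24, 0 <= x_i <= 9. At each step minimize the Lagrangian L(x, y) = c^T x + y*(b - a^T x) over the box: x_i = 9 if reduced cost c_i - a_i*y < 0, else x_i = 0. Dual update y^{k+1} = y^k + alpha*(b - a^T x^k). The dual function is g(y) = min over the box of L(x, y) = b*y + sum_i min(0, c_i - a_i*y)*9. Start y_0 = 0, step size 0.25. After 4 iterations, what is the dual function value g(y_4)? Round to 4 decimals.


Dual ascent for LP: min 14*x1 + 15*x2, 4*x1 + 4*x2 = 24, 0 <= x_i <= 9
Step 1: y^k = 0.0, reduced costs: (14.0, 15.0)
  x^k = (0.0, 0.0), subgradient = b - a^T x = 24.0
  y^{k+1} = 0.0 + 0.25*24.0 = 6.0
Step 2: y^k = 6.0, reduced costs: (-10.0, -9.0)
  x^k = (9.0, 9.0), subgradient = b - a^T x = -48.0
  y^{k+1} = 6.0 + 0.25*-48.0 = -6.0
Step 3: y^k = -6.0, reduced costs: (38.0, 39.0)
  x^k = (0.0, 0.0), subgradient = b - a^T x = 24.0
  y^{k+1} = -6.0 + 0.25*24.0 = 0.0
Step 4: y^k = 0.0, reduced costs: (14.0, 15.0)
  x^k = (0.0, 0.0), subgradient = b - a^T x = 24.0
  y^{k+1} = 0.0 + 0.25*24.0 = 6.0
Dual objective at y_4 = 6.0: reduced costs (-10.0, -9.0), box minimizer x = (9.0, 9.0)
g(y_4) = b*y + (c1 - a1*y)*x1 + (c2 - a2*y)*x2 = 24*6.0 + (-10.0)*9.0 + (-9.0)*9.0 = 144.0 - 90.0 - 81.0 = -27.0


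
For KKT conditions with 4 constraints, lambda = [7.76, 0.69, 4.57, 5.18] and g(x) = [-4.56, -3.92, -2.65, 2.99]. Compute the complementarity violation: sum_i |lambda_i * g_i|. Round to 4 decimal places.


KKT complementary slackness check:
lambda_1 * g_1 = 7.76 * -4.56 = -35.3856
lambda_2 * g_2 = 0.69 * -3.92 = -2.7048
lambda_3 * g_3 = 4.57 * -2.65 = -12.1105
lambda_4 * g_4 = 5.18 * 2.99 = 15.4882
Total violation = 35.3856 + 2.7048 + 12.1105 + 15.4882 = 65.6891


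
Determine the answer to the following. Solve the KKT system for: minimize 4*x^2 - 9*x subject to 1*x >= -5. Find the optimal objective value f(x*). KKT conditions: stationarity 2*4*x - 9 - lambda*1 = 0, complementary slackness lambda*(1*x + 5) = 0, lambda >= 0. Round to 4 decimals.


Step 1: Try lambda = 0 (constraint inactive).
Stationarity: 2*4*x - 9 = 0
x* = 9/(2*4) = 1.125
Check constraint: 1*1.125 = 1.125 >= -5 -- satisfied.
Step 2: Compute optimal value.
f(x*) = 4*1.125^2 - 9*1.125 = -5.0625


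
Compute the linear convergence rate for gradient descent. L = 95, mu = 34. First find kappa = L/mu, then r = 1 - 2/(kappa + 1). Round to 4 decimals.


Step 1: Compute the condition number.
kappa = L/mu = 95/34 = 2.7941
Step 2: Compute the convergence rate.
r = 1 - 2/(kappa + 1) = 1 - 2*mu/(L + mu) = (L - mu)/(L + mu) = 61/129 = 0.4729


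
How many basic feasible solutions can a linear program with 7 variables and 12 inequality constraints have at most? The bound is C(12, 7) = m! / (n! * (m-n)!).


Each vertex corresponds to some choice of n active constraints out of m, so the number of vertices is at most C(m, n) = m! / (n!(m-n)!).
m = 12, n = 7
Numerator: 12 * 11 * 10 * 9 * 8 * 7 * 6
Denominator: 7! = 5040
C(12, 7) = 792


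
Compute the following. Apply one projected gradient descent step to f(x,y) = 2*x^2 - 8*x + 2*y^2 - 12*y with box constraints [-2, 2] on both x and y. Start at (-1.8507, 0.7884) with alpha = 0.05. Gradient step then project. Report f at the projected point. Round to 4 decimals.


Step 1: Compute gradient at (-1.8507, 0.7884).
grad_x = 2*2*-1.8507 - 8 = -15.4028
grad_y = 2*2*0.7884 - 12 = -8.8464
Step 2: Gradient step.
x_raw = -1.8507 - 0.05*-15.4028 = -1.0806
y_raw = 0.7884 - 0.05*-8.8464 = 1.2307
Step 3: Project onto [-2, 2].
x_proj = clip(-1.0806) = -1.0806
y_proj = clip(1.2307) = 1.2307
Step 4: Evaluate f.
f(-1.0806, 1.2307) = -0.7596


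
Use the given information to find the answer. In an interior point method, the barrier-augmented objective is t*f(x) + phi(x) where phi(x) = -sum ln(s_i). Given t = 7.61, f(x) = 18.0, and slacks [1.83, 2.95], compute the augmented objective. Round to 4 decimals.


Step 1: Compute log-barrier.
ln values: [0.6043, 1.0818]
phi = -(0.6043 + 1.0818) = -1.6861
Step 2: Compute augmented objective.
t*f(x) = 7.61*18.0 = 136.98
Total = 136.98 - 1.6861 = 135.2939


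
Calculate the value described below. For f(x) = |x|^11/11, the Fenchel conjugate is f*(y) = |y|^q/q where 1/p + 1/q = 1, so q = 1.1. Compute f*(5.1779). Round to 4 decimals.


The conjugate exponent q satisfies 1/p + 1/q = 1.
p = 11, so q = 11/(11 - 1) = 1.1
|y|^q = 5.1779^1.1 = 6.1034
f*(5.1779) = 6.1034 / 1.1 = 5.5485


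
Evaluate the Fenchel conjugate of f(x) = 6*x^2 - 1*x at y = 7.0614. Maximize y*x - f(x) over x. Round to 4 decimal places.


f*(y) = sup_x {y*x - a*x^2 - b*x} = sup_x {(y-b)*x - a*x^2}
FOC: (y - b) - 2a*x = 0 => x* = (y - b)/(2a)
x* = (7.0614 + 1)/(2*6) = 0.6718
f*(7.0614) = (y-b)^2/(4a) = (7.0614 + 1)^2/(4*6)
= 64.9862/24 = 2.7078


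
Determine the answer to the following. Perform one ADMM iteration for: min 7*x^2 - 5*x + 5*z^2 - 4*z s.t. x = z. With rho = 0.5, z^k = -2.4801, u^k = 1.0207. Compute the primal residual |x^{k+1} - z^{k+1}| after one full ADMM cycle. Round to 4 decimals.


ADMM iteration with rho = 0.5, z^k = -2.4801, u^k = 1.0207
Step 1: x-update.
Minimize 7*x^2 - 5*x + (0.5/2)*(x + 2.4801 + 1.0207)^2
FOC: (2*7 + 0.5)*x = 5 + 0.5*(-2.4801 - 1.0207)
x^{k+1} = 0.2241
Step 2: z-update.
Minimize 5*z^2 - 4*z + (0.5/2)*(0.2241 - z + 1.0207)^2
FOC: (2*5 + 0.5)*z = 4 + 0.5*(0.2241 + 1.0207)
z^{k+1} = 0.4402
Step 3: u-update.
u^{k+1} = 1.0207 + 0.2241 - 0.4402 = 0.8046
Step 4: Primal residual = |0.2241 - 0.4402| = 0.2161


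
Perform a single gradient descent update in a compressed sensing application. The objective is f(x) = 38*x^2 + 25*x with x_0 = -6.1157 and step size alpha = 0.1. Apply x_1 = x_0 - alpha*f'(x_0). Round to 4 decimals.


We compute the gradient at x_0 and apply the update.
f'(x) = 76*x + 25
f'(-6.1157) = 76*-6.1157 + 25 = -439.7932
x_1 = -6.1157 - 0.1*-439.7932 = 37.8636


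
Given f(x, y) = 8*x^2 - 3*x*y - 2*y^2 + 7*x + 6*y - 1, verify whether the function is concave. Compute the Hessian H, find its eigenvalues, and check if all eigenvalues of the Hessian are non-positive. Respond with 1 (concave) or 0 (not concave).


The Hessian of f(x,y) = 8*x^2 - 3*x*y - 2*y^2 + 7*x + 6*y - 1 is:
H = [[16, -3], [-3, -4]]
Trace = 16 - 4 = 12
Determinant = 16*-4 - (-3)^2 = -73
Discriminant = (12)^2 - 4*-73 = 436.0
Eigenvalues: lambda_1 = -4.4403, lambda_2 = 16.4403
The function is not concave.

0


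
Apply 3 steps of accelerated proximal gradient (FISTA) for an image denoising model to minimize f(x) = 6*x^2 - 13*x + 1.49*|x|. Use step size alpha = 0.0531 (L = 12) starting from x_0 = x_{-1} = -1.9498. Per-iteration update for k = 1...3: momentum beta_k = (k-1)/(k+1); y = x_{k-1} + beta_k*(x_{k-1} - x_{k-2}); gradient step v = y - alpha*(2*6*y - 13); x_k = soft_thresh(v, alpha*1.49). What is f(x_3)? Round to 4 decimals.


FISTA on f(x) = 6*x^2 - 13*x + 1.49*|x|
L = 12, alpha = 0.0531
Iteration 1: beta = 0.0, y = -1.9498 + 0.0*(-1.9498 + 1.9498) = -1.9498
  grad(y) = -36.3976, v = y - alpha*grad = -0.0171
  prox(v) = soft_thresh(-0.0171, 0.0791) = 0.0
Iteration 2: beta = 0.3333, y = 0.0 + 0.3333*(0.0 + 1.9498) = 0.6499
  grad(y) = -5.2008, v = y - alpha*grad = 0.9261
  prox(v) = soft_thresh(0.9261, 0.0791) = 0.847
Iteration 3: beta = 0.5, y = 0.847 + 0.5*(0.847 - 0.0) = 1.2705
  grad(y) = 2.2456, v = y - alpha*grad = 1.1512
  prox(v) = soft_thresh(1.1512, 0.0791) = 1.0721
f(x_3) = 6*1.0721^2 - 13*1.0721 + 1.49*|1.0721| = -5.4435


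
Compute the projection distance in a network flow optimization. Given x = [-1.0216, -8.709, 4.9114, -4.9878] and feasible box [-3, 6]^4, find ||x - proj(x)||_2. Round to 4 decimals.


Project each component onto [-3, 6].
clip(-1.0216) = -1.0216, clip(-8.709) = -3.0, clip(4.9114) = 4.9114, clip(-4.9878) = -3.0
Projection = [-1.0216, -3.0, 4.9114, -3.0]
Squared diffs: [0.0, 32.5927, 0.0, 3.9513]
Distance = sqrt(36.544) = 6.0452


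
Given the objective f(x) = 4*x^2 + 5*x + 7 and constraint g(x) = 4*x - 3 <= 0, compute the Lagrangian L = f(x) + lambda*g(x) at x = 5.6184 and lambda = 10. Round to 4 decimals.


Step 1: Evaluate f(x).
f(5.6184) = 4*5.6184^2 + 5*5.6184 + 7 = 161.3577
Step 2: Evaluate g(x).
g(5.6184) = 4*5.6184 - 3 = 19.4736
Step 3: Compute Lagrangian.
L = 161.3577 + 10*19.4736 = 356.0937


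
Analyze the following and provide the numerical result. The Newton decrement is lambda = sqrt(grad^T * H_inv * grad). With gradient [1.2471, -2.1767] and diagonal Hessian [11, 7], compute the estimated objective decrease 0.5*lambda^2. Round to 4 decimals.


Step 1: H is diagonal, so H^(-1) * g = [0.1134, -0.311].
Step 2: g^T H^(-1) g = sum_i g_i^2 / H_ii
  = (1.2471)^2/11 + (-2.1767)^2/7
  = 0.1414 + 0.6769 = 0.8182
Step 3: Objective decrease = 0.5 * g^T H^(-1) g = 0.4091


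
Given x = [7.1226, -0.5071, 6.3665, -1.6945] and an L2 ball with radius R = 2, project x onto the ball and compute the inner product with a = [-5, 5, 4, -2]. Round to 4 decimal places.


Step 1: Compute ||x|| (intermediates to 6 decimals).
||x|| = sqrt(7.1226^2 + (-0.5071)^2 + 6.3665^2 + (-1.6945)^2) = 9.715567
Step 2: Project.
Since ||x|| > R, scale = R/||x|| = 2/9.715567 = 0.205855, proj(x) = scale * x
proj(x) = [1.466223, -0.104389, 1.310576, -0.348821]
Step 3: Dot product.
a^T * proj(x) = -5*1.466223 + 5*(-0.104389) + 4*1.310576 - 2*(-0.348821) = -1.9131


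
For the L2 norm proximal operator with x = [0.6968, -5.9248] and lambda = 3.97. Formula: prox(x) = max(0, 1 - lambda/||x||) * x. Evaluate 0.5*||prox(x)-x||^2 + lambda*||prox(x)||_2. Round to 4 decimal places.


Step 1: Compute ||x||.
||x|| = 5.9656
Step 2: Compute scaling factor.
scale = max(0, 1 - 3.97/5.9656) = 0.3345
Step 3: prox(x) = [0.2331, -1.982]
||prox(x)|| = 1.9956
Step 4: Proximal objective.
0.5*||prox-x||^2 = 7.8805
lambda*||prox|| = 7.9225
Total = 15.8031


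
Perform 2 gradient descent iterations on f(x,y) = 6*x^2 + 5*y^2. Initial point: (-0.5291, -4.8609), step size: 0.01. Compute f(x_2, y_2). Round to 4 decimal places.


Gradient descent on f(x,y) = 6*x^2 + 5*y^2.
Starting point: (-0.5291, -4.8609), alpha = 0.01
Step 1: grad_x = 2*6*-0.5291 = -6.3492, grad_y = 2*5*-4.8609 = -48.609
  x_1 = -0.5291 - 0.01*-6.3492 = -0.4656
  y_1 = -4.8609 - 0.01*-48.609 = -4.3748
Step 2: grad_x = 2*6*-0.4656 = -5.5873, grad_y = 2*5*-4.3748 = -43.7481
  x_2 = -0.4656 - 0.01*-5.5873 = -0.4097
  y_2 = -4.3748 - 0.01*-43.7481 = -3.9373
f(-0.4097, -3.9373) = 6*(-0.4097)^2 + 5*(-3.9373)^2 = 78.5201


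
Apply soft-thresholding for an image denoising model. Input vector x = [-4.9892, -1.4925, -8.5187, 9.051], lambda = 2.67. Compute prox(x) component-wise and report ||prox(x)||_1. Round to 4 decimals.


Soft-thresholding with lambda = 2.67:
prox(-4.9892) = sign(-4.9892)*max(|-4.9892| - 2.67, 0) = -2.3192
prox(-1.4925) = sign(-1.4925)*max(|-1.4925| - 2.67, 0) = 0.0
prox(-8.5187) = sign(-8.5187)*max(|-8.5187| - 2.67, 0) = -5.8487
prox(9.051) = sign(9.051)*max(|9.051| - 2.67, 0) = 6.381
prox(x) = [-2.3192, 0.0, -5.8487, 6.381]
||prox(x)||_1 = 2.3192 + 0.0 + 5.8487 + 6.381 = 14.5489


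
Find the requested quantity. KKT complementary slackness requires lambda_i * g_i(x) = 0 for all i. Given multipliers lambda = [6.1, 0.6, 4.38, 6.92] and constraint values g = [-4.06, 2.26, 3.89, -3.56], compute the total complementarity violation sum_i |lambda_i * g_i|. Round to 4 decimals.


KKT complementary slackness check:
lambda_1 * g_1 = 6.1 * -4.06 = -24.766
lambda_2 * g_2 = 0.6 * 2.26 = 1.356
lambda_3 * g_3 = 4.38 * 3.89 = 17.0382
lambda_4 * g_4 = 6.92 * -3.56 = -24.6352
Total violation = 24.766 + 1.356 + 17.0382 + 24.6352 = 67.7954


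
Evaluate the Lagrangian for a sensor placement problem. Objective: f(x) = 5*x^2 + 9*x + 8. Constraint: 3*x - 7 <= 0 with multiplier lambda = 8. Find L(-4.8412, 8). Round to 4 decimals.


Step 1: Evaluate f(x).
f(-4.8412) = 5*(-4.8412)^2 + 9*(-4.8412) + 8 = 81.6153
Step 2: Evaluate g(x).
g(-4.8412) = 3*-4.8412 - 7 = -21.5236
Step 3: Compute Lagrangian.
L = 81.6153 + 8*-21.5236 = -90.5735


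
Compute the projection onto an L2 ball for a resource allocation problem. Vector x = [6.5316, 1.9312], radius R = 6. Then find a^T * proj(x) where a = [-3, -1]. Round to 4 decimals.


Step 1: Compute ||x|| (intermediates to 6 decimals).
||x|| = sqrt(6.5316^2 + 1.9312^2) = 6.811118
Step 2: Project.
Since ||x|| > R, scale = R/||x|| = 6/6.811118 = 0.880913, proj(x) = scale * x
proj(x) = [5.753771, 1.701219]
Step 3: Dot product.
a^T * proj(x) = -3*5.753771 - 1*1.701219 = -18.9625


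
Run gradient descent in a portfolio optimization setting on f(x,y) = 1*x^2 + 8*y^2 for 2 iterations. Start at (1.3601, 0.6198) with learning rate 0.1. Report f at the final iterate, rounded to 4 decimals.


Gradient descent on f(x,y) = 1*x^2 + 8*y^2.
Starting point: (1.3601, 0.6198), alpha = 0.1
Step 1: grad_x = 2*1*1.3601 = 2.7202, grad_y = 2*8*0.6198 = 9.9168
  x_1 = 1.3601 - 0.1*2.7202 = 1.0881
  y_1 = 0.6198 - 0.1*9.9168 = -0.3719
Step 2: grad_x = 2*1*1.0881 = 2.1762, grad_y = 2*8*-0.3719 = -5.9501
  x_2 = 1.0881 - 0.1*2.1762 = 0.8705
  y_2 = -0.3719 - 0.1*-5.9501 = 0.2231
f(0.8705, 0.2231) = 1*0.8705^2 + 8*0.2231^2 = 1.156


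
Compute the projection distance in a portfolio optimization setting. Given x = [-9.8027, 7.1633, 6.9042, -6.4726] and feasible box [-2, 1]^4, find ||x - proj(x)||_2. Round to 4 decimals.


Project each component onto [-2, 1].
clip(-9.8027) = -2.0, clip(7.1633) = 1.0, clip(6.9042) = 1.0, clip(-6.4726) = -2.0
Projection = [-2.0, 1.0, 1.0, -2.0]
Squared diffs: [60.8821, 37.9863, 34.8596, 20.0042]
Distance = sqrt(153.7322) = 12.3989


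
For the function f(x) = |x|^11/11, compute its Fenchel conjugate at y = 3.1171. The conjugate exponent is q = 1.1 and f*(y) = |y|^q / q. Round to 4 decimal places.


The conjugate exponent q satisfies 1/p + 1/q = 1.
p = 11, so q = 11/(11 - 1) = 1.1
|y|^q = 3.1171^1.1 = 3.4924
f*(3.1171) = 3.4924 / 1.1 = 3.1749


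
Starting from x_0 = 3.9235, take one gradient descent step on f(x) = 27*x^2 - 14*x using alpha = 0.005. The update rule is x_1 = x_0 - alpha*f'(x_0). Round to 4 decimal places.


We compute the gradient at x_0 and apply the update.
f'(x) = 54*x - 14
f'(3.9235) = 54*3.9235 - 14 = 197.869
x_1 = 3.9235 - 0.005*197.869 = 2.9342


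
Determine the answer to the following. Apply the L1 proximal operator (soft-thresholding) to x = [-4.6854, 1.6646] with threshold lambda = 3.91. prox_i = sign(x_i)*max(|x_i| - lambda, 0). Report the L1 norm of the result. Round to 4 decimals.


Soft-thresholding with lambda = 3.91:
prox(-4.6854) = sign(-4.6854)*max(|-4.6854| - 3.91, 0) = -0.7754
prox(1.6646) = sign(1.6646)*max(|1.6646| - 3.91, 0) = 0.0
prox(x) = [-0.7754, 0.0]
||prox(x)||_1 = 0.7754 + 0.0 = 0.7754


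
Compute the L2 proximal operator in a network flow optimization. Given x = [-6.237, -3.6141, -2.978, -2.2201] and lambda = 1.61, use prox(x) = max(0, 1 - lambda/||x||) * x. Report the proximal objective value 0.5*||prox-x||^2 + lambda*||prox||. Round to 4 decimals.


Step 1: Compute ||x||.
||x|| = 8.1092
Step 2: Compute scaling factor.
scale = max(0, 1 - 1.61/8.1092) = 0.8015
Step 3: prox(x) = [-4.9987, -2.8966, -2.3867, -1.7793]
||prox(x)|| = 6.4992
Step 4: Proximal objective.
0.5*||prox-x||^2 = 1.2961
lambda*||prox|| = 10.4637
Total = 11.7598


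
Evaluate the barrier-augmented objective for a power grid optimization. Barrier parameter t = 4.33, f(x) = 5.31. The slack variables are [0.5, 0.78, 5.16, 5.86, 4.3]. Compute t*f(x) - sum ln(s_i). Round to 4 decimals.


Step 1: Compute log-barrier.
ln values: [-0.6931, -0.2485, 1.6409, 1.7681, 1.4586]
phi = -(-0.6931 - 0.2485 + 1.6409 + 1.7681 + 1.4586) = -3.9261
Step 2: Compute augmented objective.
t*f(x) = 4.33*5.31 = 22.9923
Total = 22.9923 - 3.9261 = 19.0662


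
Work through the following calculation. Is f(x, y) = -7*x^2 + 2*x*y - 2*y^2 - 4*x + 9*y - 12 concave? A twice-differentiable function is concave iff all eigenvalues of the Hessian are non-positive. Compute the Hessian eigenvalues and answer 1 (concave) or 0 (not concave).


The Hessian of f(x,y) = -7*x^2 + 2*x*y - 2*y^2 - 4*x + 9*y - 12 is:
H = [[-14, 2], [2, -4]]
Trace = -14 - 4 = -18
Determinant = -14*-4 - (2)^2 = 52
Discriminant = (-18)^2 - 4*52 = 116.0
Eigenvalues: lambda_1 = -14.3852, lambda_2 = -3.6148
The function is concave.

1


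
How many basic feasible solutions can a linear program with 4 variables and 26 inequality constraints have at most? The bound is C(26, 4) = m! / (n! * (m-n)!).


Each vertex corresponds to some choice of n active constraints out of m, so the number of vertices is at most C(m, n) = m! / (n!(m-n)!).
m = 26, n = 4
Numerator: 26 * 25 * 24 * 23
Denominator: 4! = 24
C(26, 4) = 14950


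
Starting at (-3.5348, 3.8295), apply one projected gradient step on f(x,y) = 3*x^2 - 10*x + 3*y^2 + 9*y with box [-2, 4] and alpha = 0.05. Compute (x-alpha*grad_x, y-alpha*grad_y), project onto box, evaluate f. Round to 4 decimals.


Step 1: Compute gradient at (-3.5348, 3.8295).
grad_x = 2*3*-3.5348 - 10 = -31.2088
grad_y = 2*3*3.8295 + 9 = 31.977
Step 2: Gradient step.
x_raw = -3.5348 - 0.05*-31.2088 = -1.9744
y_raw = 3.8295 - 0.05*31.977 = 2.2307
Step 3: Project onto [-2, 4].
x_proj = clip(-1.9744) = -1.9744
y_proj = clip(2.2307) = 2.2307
Step 4: Evaluate f.
f(-1.9744, 2.2307) = 66.4411


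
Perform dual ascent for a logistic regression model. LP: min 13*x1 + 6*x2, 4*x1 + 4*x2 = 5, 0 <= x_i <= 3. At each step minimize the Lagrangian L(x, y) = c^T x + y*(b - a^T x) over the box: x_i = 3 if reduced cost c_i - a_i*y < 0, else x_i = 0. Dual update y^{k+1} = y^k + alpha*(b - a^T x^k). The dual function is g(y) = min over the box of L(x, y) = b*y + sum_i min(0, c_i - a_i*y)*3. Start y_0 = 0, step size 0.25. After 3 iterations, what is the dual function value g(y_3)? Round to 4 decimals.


Dual ascent for LP: min 13*x1 + 6*x2, 4*x1 + 4*x2 = 5, 0 <= x_i <= 3
Step 1: y^k = 0.0, reduced costs: (13.0, 6.0)
  x^k = (0.0, 0.0), subgradient = b - a^T x = 5.0
  y^{k+1} = 0.0 + 0.25*5.0 = 1.25
Step 2: y^k = 1.25, reduced costs: (8.0, 1.0)
  x^k = (0.0, 0.0), subgradient = b - a^T x = 5.0
  y^{k+1} = 1.25 + 0.25*5.0 = 2.5
Step 3: y^k = 2.5, reduced costs: (3.0, -4.0)
  x^k = (0.0, 3.0), subgradient = b - a^T x = -7.0
  y^{k+1} = 2.5 + 0.25*-7.0 = 0.75
Dual objective at y_3 = 0.75: reduced costs (10.0, 3.0), box minimizer x = (0.0, 0.0)
g(y_3) = b*y + (c1 - a1*y)*x1 + (c2 - a2*y)*x2 = 5*0.75 + 10.0*0.0 + 3.0*0.0 = 3.75 + 0.0 + 0.0 = 3.75


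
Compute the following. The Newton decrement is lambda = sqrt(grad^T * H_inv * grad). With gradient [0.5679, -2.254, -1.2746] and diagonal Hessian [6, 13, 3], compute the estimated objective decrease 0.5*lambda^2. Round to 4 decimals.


Step 1: H is diagonal, so H^(-1) * g = [0.0947, -0.1734, -0.4249].
Step 2: g^T H^(-1) g = sum_i g_i^2 / H_ii
  = (0.5679)^2/6 + (-2.254)^2/13 + (-1.2746)^2/3
  = 0.0538 + 0.3908 + 0.5415 = 0.9861
Step 3: Objective decrease = 0.5 * g^T H^(-1) g = 0.493


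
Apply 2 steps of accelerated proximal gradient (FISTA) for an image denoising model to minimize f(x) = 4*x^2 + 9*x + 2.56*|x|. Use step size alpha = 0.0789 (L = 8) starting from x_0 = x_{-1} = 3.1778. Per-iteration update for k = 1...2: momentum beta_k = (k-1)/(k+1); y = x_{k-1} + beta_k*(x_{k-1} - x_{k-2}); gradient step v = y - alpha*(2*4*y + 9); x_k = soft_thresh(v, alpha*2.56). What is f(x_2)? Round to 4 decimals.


FISTA on f(x) = 4*x^2 + 9*x + 2.56*|x|
L = 8, alpha = 0.0789
Iteration 1: beta = 0.0, y = 3.1778 + 0.0*(3.1778 - 3.1778) = 3.1778
  grad(y) = 34.4224, v = y - alpha*grad = 0.4619
  prox(v) = soft_thresh(0.4619, 0.202) = 0.2599
Iteration 2: beta = 0.3333, y = 0.2599 + 0.3333*(0.2599 - 3.1778) = -0.7127
  grad(y) = 3.298, v = y - alpha*grad = -0.973
  prox(v) = soft_thresh(-0.973, 0.202) = -0.771
f(x_2) = 4*(-0.771)^2 + 9*(-0.771) + 2.56*|-0.771| = -2.5875


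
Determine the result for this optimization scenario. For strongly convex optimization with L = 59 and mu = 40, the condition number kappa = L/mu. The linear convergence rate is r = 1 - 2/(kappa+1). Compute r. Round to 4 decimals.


Step 1: Compute the condition number.
kappa = L/mu = 59/40 = 1.475
Step 2: Compute the convergence rate.
r = 1 - 2/(kappa + 1) = 1 - 2*mu/(L + mu) = (L - mu)/(L + mu) = 19/99 = 0.1919


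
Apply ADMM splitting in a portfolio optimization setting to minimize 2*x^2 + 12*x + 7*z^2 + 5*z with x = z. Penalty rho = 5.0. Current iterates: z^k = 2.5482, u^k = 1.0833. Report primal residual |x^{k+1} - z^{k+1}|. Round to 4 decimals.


ADMM iteration with rho = 5.0, z^k = 2.5482, u^k = 1.0833
Step 1: x-update.
Minimize 2*x^2 + 12*x + (5.0/2)*(x - 2.5482 + 1.0833)^2
FOC: (2*2 + 5.0)*x = -12 + 5.0*(2.5482 - 1.0833)
x^{k+1} = -0.5195
Step 2: z-update.
Minimize 7*z^2 + 5*z + (5.0/2)*(-0.5195 - z + 1.0833)^2
FOC: (2*7 + 5.0)*z = -5 + 5.0*(-0.5195 + 1.0833)
z^{k+1} = -0.1148
Step 3: u-update.
u^{k+1} = 1.0833 - 0.5195 + 0.1148 = 0.6786
Step 4: Primal residual = |-0.5195 + 0.1148| = 0.4047


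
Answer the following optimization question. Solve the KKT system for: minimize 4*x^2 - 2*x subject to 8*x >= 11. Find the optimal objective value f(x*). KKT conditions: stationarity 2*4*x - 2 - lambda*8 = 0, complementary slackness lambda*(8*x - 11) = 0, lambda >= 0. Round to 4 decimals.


Step 1: Try lambda = 0 (constraint inactive).
x_unc = 2/(2*4) = 0.25
Check: 8*0.25 = 2.0 < 11 -- violated!
Step 2: Constraint must be active: 8*x = 11
x* = 11/8 = 1.375
lambda = (2*4*1.375 - 2)/8 = 1.125
Step 3: Compute optimal value.
f(x*) = 4*1.375^2 - 2*1.375 = 4.8125


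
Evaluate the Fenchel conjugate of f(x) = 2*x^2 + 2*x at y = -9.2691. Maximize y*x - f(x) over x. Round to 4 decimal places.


f*(y) = sup_x {y*x - a*x^2 - b*x} = sup_x {(y-b)*x - a*x^2}
FOC: (y - b) - 2a*x = 0 => x* = (y - b)/(2a)
x* = (-9.2691 - 2)/(2*2) = -2.8173
f*(-9.2691) = (y-b)^2/(4a) = (-9.2691 - 2)^2/(4*2)
= 126.9926/8 = 15.8741


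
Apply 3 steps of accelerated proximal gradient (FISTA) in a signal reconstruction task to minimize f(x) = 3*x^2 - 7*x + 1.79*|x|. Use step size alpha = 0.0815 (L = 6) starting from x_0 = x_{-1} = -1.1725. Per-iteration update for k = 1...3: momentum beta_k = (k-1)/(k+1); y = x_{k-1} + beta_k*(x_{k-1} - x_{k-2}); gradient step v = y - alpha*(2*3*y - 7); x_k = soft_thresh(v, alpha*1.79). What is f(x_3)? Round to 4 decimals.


FISTA on f(x) = 3*x^2 - 7*x + 1.79*|x|
L = 6, alpha = 0.0815
Iteration 1: beta = 0.0, y = -1.1725 + 0.0*(-1.1725 + 1.1725) = -1.1725
  grad(y) = -14.035, v = y - alpha*grad = -0.0286
  prox(v) = soft_thresh(-0.0286, 0.1459) = 0.0
Iteration 2: beta = 0.3333, y = 0.0 + 0.3333*(0.0 + 1.1725) = 0.3908
  grad(y) = -4.655, v = y - alpha*grad = 0.7702
  prox(v) = soft_thresh(0.7702, 0.1459) = 0.6243
Iteration 3: beta = 0.5, y = 0.6243 + 0.5*(0.6243 - 0.0) = 0.9365
  grad(y) = -1.381, v = y - alpha*grad = 1.049
  prox(v) = soft_thresh(1.049, 0.1459) = 0.9032
f(x_3) = 3*0.9032^2 - 7*0.9032 + 1.79*|0.9032| = -2.2584
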